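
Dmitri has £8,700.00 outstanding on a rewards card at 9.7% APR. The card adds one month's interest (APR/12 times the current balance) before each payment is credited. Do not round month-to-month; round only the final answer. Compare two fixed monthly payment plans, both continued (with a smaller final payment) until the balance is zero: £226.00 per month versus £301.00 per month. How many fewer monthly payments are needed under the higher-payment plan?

Monthly rate r = 9.7%/12 = 0.808333% = 0.00808333.
At £226.00/mo: n = ⌈−ln(1 − rB₀/P)/ln(1+r)⌉ = 47 payments (last £68.29); total interest = total paid − £8,700.00 = £1,764.29.
At £301.00/mo: 34 payments (last £15.87); total interest £1,248.87.
Payments saved = 47 − 34 = 13.

13 fewer payments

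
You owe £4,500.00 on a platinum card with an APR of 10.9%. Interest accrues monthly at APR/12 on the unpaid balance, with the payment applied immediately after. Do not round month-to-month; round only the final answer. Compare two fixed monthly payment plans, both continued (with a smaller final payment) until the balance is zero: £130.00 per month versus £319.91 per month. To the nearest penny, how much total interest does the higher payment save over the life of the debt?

Monthly rate r = 10.9%/12 = 0.908333% = 0.00908333.
At £130.00/mo: n = ⌈−ln(1 − rB₀/P)/ln(1+r)⌉ = 42 payments (last £97.29); total interest = total paid − £4,500.00 = £927.29.
At £319.91/mo: 16 payments (last £37.92); total interest £336.57.
Interest saved = £927.29 − £336.57 = £590.72.

£590.72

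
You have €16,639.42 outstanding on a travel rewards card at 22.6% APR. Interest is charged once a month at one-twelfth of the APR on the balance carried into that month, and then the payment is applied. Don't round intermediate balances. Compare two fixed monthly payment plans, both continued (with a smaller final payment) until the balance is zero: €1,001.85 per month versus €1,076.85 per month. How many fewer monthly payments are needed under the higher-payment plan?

2 fewer payments

Monthly rate r = 22.6%/12 = 1.88333% = 0.0188333.
At €1,001.85/mo: n = ⌈−ln(1 − rB₀/P)/ln(1+r)⌉ = 21 payments (last €106.23); total interest = total paid − €16,639.42 = €3,503.81.
At €1,076.85/mo: 19 payments (last €468.15); total interest €3,212.03.
Payments saved = 21 − 19 = 2.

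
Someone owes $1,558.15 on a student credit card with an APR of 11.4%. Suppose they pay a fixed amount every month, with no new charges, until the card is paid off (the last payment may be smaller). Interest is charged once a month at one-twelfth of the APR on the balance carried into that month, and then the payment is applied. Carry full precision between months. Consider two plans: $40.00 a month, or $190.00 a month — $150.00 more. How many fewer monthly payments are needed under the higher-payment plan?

Monthly rate r = 11.4%/12 = 0.95% = 0.0095.
At $40.00/mo: n = ⌈−ln(1 − rB₀/P)/ln(1+r)⌉ = 49 payments (last $35.07); total interest = total paid − $1,558.15 = $396.92.
At $190.00/mo: 9 payments (last $110.11); total interest $71.96.
Payments saved = 49 − 9 = 40.

40 fewer payments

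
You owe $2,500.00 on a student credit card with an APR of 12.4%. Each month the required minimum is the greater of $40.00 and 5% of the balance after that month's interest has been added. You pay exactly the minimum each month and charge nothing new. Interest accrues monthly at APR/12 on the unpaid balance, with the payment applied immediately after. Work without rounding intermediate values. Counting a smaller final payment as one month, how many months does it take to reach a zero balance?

51 months

Monthly rate r = 12.4%/12 = 1.03333% = 0.0103333.
While 5% of the post-interest balance exceeds $40.00, each month B ← (B·(1+r))·(1 − 0.05), i.e. B shrinks by the factor (1+r)·0.95 = 0.95982.
This holds for months 1–29. Entering month 30 the balance is $761.03; 5% of the post-interest balance is now below $40.00, so the flat $40.00 minimum applies from here.
From month 30 a fixed $40.00 at rate r clears $761.03 in 22 more payments. Total: 29 + 22 = 51 months.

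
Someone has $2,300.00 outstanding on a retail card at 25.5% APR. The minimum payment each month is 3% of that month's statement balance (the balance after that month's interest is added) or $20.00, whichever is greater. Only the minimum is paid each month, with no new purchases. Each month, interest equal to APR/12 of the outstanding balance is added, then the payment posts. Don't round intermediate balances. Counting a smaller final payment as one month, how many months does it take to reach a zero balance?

Monthly rate r = 25.5%/12 = 2.125% = 0.02125.
While 3% of the post-interest balance exceeds $20.00, each month B ← (B·(1+r))·(1 − 0.03), i.e. B shrinks by the factor (1+r)·0.97 = 0.99061.
This holds for months 1–134. Entering month 135 the balance is $649.89; 3% of the post-interest balance is now below $20.00, so the flat $20.00 minimum applies from here.
From month 135 a fixed $20.00 at rate r clears $649.89 in 56 more payments. Total: 134 + 56 = 190 months.

190 months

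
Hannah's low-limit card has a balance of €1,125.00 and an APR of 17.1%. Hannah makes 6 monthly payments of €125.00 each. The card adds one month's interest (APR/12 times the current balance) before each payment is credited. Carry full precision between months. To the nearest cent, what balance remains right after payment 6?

Monthly rate r = 17.1%/12 = 1.425% = 0.01425.
Each month: B ← B·(1+r) − €125.00.
Month 1: interest €16.03; balance after payment €1,016.03.
Month 2: interest €14.48; balance after payment €905.51.
Month 3: interest €12.90; balance after payment €793.41.
Month 4: interest €11.31; balance after payment €679.72.
Month 5: interest €9.69; balance after payment €564.41.
Month 6: interest €8.04; balance after payment €447.45.

€447.45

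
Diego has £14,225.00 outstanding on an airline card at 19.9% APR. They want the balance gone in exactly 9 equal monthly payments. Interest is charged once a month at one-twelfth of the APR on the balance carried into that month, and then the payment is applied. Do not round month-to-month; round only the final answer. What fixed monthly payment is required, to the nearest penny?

Monthly rate r = 19.9%/12 = 1.65833% = 0.0165833.
Level-payment amortization: P = B₀·r / (1 − (1+r)^(−n)) = 14225.00·0.0165833 / (1 − 1.01658^(−9)).
Denominator 1 − (1+r)^(−9) = 0.137591293.
P = 235.898 / 0.137591293 ≈ 1714.48.

£1,714.48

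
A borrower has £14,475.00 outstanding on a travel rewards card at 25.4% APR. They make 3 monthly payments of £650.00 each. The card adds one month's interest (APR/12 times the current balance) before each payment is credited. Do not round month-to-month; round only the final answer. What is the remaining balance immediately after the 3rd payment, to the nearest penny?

Monthly rate r = 25.4%/12 = 2.11667% = 0.0211667.
Each month: B ← B·(1+r) − £650.00.
Month 1: interest £306.39; balance after payment £14,131.39.
Month 2: interest £299.11; balance after payment £13,780.50.
Month 3: interest £291.69; balance after payment £13,422.19.

£13,422.19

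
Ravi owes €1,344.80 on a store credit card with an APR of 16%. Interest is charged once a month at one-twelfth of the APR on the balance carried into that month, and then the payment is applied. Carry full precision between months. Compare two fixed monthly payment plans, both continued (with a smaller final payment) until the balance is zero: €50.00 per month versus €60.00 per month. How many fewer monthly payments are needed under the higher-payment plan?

7 fewer payments

Monthly rate r = 16%/12 = 1.33333% = 0.0133333.
At €50.00/mo: n = ⌈−ln(1 − rB₀/P)/ln(1+r)⌉ = 34 payments (last €26.62); total interest = total paid − €1,344.80 = €331.82.
At €60.00/mo: 27 payments (last €48.30); total interest €263.50.
Payments saved = 34 − 27 = 7.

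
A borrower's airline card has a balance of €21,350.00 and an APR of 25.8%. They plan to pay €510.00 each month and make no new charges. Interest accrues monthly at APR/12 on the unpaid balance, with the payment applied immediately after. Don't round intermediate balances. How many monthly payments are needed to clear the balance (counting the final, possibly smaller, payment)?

Monthly rate r = 25.8%/12 = 2.15% = 0.0215.
Recurrence: B ← B·(1+r) − €510.00.
Month 1: interest €459.03; balance after payment €21,299.03.
Month 2: interest €457.93; balance after payment €21,246.95.
Closed form: n = −ln(1 − rB₀/P)/ln(1+r) = −ln(0.099951)/ln(1.0215) ≈ 108.267, so the balance reaches zero during payment 109.

109 months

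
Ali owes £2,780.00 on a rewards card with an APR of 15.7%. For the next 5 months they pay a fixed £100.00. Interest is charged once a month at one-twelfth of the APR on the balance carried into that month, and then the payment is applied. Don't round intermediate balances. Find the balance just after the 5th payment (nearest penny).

£2,453.42

Monthly rate r = 15.7%/12 = 1.30833% = 0.0130833.
Each month: B ← B·(1+r) − £100.00.
Month 1: interest £36.37; balance after payment £2,716.37.
Month 2: interest £35.54; balance after payment £2,651.91.
Month 3: interest £34.70; balance after payment £2,586.61.
Month 4: interest £33.84; balance after payment £2,520.45.
Month 5: interest £32.98; balance after payment £2,453.42.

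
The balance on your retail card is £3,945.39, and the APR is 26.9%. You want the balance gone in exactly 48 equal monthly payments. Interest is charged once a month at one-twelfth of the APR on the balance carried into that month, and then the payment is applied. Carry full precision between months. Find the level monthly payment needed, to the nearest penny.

£135.03

Monthly rate r = 26.9%/12 = 2.24167% = 0.0224167.
Level-payment amortization: P = B₀·r / (1 − (1+r)^(−n)) = 3945.39·0.0224167 / (1 − 1.02242^(−48)).
Denominator 1 − (1+r)^(−48) = 0.654967647.
P = 88.4425 / 0.654967647 ≈ 135.03.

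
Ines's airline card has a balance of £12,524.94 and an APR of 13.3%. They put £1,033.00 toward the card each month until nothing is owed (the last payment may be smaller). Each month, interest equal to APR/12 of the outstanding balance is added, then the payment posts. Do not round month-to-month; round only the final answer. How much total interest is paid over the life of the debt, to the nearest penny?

£1,000.37

Monthly rate r = 13.3%/12 = 1.10833% = 0.0110833.
Payoff takes n = ⌈−ln(1 − rB₀/P)/ln(1+r)⌉ = ⌈13.093⌉ = 14 payments; the last is £96.31.
Total paid = 13·£1,033.00 + £96.31 = £13,525.31.
Total interest = total paid − principal = £13,525.31 − £12,524.94 = £1,000.37.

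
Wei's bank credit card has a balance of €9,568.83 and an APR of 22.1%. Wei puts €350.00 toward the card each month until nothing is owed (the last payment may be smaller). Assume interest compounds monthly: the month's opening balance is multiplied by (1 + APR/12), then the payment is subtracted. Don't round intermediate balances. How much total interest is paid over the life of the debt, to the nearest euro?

€3,861

Monthly rate r = 22.1%/12 = 1.84167% = 0.0184167.
Payoff takes n = ⌈−ln(1 − rB₀/P)/ln(1+r)⌉ = ⌈38.368⌉ = 39 payments; the last is €129.44.
Total paid = 38·€350.00 + €129.44 = €13,429.44.
Total interest = total paid − principal = €13,429.44 − €9,568.83 = €3,860.61.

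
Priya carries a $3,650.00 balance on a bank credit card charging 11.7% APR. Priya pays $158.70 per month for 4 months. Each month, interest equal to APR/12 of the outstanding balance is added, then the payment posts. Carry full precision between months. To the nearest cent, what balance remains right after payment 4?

Monthly rate r = 11.7%/12 = 0.975% = 0.00975.
Each month: B ← B·(1+r) − $158.70.
Month 1: interest $35.59; balance after payment $3,526.89.
Month 2: interest $34.39; balance after payment $3,402.57.
Month 3: interest $33.18; balance after payment $3,277.05.
Month 4: interest $31.95; balance after payment $3,150.30.

$3,150.30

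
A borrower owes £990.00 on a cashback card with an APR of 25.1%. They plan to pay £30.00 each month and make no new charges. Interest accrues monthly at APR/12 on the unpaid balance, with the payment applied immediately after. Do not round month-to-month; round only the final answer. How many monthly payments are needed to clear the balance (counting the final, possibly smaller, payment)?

Monthly rate r = 25.1%/12 = 2.09167% = 0.0209167.
Recurrence: B ← B·(1+r) − £30.00.
Month 1: interest £20.71; balance after payment £980.71.
Month 2: interest £20.51; balance after payment £971.22.
Closed form: n = −ln(1 − rB₀/P)/ln(1+r) = −ln(0.30975)/ln(1.02092) ≈ 56.615, so the balance reaches zero during payment 57.

57 months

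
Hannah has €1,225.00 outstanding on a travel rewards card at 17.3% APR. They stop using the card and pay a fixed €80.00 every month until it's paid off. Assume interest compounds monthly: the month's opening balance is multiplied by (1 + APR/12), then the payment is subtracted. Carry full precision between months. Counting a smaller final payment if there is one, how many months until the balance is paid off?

Monthly rate r = 17.3%/12 = 1.44167% = 0.0144167.
Recurrence: B ← B·(1+r) − €80.00.
Month 1: interest €17.66; balance after payment €1,162.66.
Month 2: interest €16.76; balance after payment €1,099.42.
Closed form: n = −ln(1 − rB₀/P)/ln(1+r) = −ln(0.77924)/ln(1.01442) ≈ 17.426, so the balance reaches zero during payment 18.

18 months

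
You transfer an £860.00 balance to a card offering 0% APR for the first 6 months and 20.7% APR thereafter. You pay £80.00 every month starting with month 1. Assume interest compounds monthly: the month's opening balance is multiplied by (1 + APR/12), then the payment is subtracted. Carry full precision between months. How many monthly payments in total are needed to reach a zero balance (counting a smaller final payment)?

11 months

Promo months 1–6 at r₀ = 0%/12 = 0; months 7+ at r₁ = 20.7%/12 = 0.01725.
After month 6 (no interest yet): B = £860.00 − 6·£80.00 = £380.00.
Then at r₁ with £80.00/mo: n₂ = −ln(1 − r₁·B/P)/ln(1+r₁) ≈ 5.00 → 5 more payments.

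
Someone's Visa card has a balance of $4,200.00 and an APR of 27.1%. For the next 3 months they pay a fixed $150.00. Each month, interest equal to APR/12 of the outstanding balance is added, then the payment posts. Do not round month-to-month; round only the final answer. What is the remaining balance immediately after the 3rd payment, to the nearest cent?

$4,030.79

Monthly rate r = 27.1%/12 = 2.25833% = 0.0225833.
Each month: B ← B·(1+r) − $150.00.
Month 1: interest $94.85; balance after payment $4,144.85.
Month 2: interest $93.60; balance after payment $4,088.45.
Month 3: interest $92.33; balance after payment $4,030.79.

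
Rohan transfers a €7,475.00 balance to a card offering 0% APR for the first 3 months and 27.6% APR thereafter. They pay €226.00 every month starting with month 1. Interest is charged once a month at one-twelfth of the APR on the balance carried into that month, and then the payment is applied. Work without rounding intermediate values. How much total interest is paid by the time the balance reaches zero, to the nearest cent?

Promo months 1–3 at r₀ = 0%/12 = 0; months 4+ at r₁ = 27.6%/12 = 0.023.
After month 3 (no interest yet): B = €7,475.00 − 3·€226.00 = €6,797.00.
Then at r₁ with €226.00/mo: n₂ = −ln(1 − r₁·B/P)/ln(1+r₁) ≈ 51.75 → 52 more payments.
Total paid = 54·€226.00 + €170.09 = €12,374.09; interest = €12,374.09 − €7,475.00 = €4,899.09.

€4,899.09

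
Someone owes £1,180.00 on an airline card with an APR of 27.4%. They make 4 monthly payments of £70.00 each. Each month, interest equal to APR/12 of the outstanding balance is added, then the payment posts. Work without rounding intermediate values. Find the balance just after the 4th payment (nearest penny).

Monthly rate r = 27.4%/12 = 2.28333% = 0.0228333.
Each month: B ← B·(1+r) − £70.00.
Month 1: interest £26.94; balance after payment £1,136.94.
Month 2: interest £25.96; balance after payment £1,092.90.
Month 3: interest £24.95; balance after payment £1,047.86.
Month 4: interest £23.93; balance after payment £1,001.78.

£1,001.78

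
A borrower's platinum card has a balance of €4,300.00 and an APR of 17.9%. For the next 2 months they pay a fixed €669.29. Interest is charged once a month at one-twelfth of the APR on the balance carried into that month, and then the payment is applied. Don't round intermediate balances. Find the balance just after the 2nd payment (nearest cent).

Monthly rate r = 17.9%/12 = 1.49167% = 0.0149167.
Each month: B ← B·(1+r) − €669.29.
Month 1: interest €64.14; balance after payment €3,694.85.
Month 2: interest €55.11; balance after payment €3,080.68.

€3,080.68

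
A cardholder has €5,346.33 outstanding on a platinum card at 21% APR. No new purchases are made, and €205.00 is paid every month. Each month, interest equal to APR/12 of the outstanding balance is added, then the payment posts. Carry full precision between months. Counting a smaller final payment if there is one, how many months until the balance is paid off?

36 payments

Monthly rate r = 21%/12 = 1.75% = 0.0175.
Recurrence: B ← B·(1+r) − €205.00.
Month 1: interest €93.56; balance after payment €5,234.89.
Month 2: interest €91.61; balance after payment €5,121.50.
Closed form: n = −ln(1 − rB₀/P)/ln(1+r) = −ln(0.54361)/ln(1.0175) ≈ 35.134, so the balance reaches zero during payment 36.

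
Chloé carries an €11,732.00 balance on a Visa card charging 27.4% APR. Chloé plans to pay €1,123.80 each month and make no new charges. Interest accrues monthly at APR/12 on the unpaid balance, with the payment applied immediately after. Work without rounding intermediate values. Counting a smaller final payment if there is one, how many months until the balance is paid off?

Monthly rate r = 27.4%/12 = 2.28333% = 0.0228333.
Recurrence: B ← B·(1+r) − €1,123.80.
Month 1: interest €267.88; balance after payment €10,876.08.
Month 2: interest €248.34; balance after payment €10,000.62.
Closed form: n = −ln(1 − rB₀/P)/ln(1+r) = −ln(0.76163)/ln(1.02283) ≈ 12.061, so the balance reaches zero during payment 13.

13 payments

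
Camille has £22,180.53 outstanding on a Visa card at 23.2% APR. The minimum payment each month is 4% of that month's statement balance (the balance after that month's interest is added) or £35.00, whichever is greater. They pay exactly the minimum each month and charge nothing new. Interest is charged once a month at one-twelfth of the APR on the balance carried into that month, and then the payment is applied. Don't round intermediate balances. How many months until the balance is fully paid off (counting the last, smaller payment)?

184 months

Monthly rate r = 23.2%/12 = 1.93333% = 0.0193333.
While 4% of the post-interest balance exceeds £35.00, each month B ← (B·(1+r))·(1 − 0.04), i.e. B shrinks by the factor (1+r)·0.96 = 0.97856.
This holds for months 1–151. Entering month 152 the balance is £840.77; 4% of the post-interest balance is now below £35.00, so the flat £35.00 minimum applies from here.
From month 152 a fixed £35.00 at rate r clears £840.77 in 33 more payments. Total: 151 + 33 = 184 months.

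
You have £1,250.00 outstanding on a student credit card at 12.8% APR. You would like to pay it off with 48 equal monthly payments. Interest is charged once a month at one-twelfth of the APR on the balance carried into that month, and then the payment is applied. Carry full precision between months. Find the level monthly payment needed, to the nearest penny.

£33.41

Monthly rate r = 12.8%/12 = 1.06667% = 0.0106667.
Level-payment amortization: P = B₀·r / (1 − (1+r)^(−n)) = 1250.00·0.0106667 / (1 − 1.01067^(−48)).
Denominator 1 − (1+r)^(−48) = 0.399077075.
P = 13.3333 / 0.399077075 ≈ 33.41.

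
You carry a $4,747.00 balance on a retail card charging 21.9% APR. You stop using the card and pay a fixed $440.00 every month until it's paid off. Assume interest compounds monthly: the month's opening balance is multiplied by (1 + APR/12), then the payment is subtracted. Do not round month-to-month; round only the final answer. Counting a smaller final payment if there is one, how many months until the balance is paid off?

Monthly rate r = 21.9%/12 = 1.825% = 0.01825.
Recurrence: B ← B·(1+r) − $440.00.
Month 1: interest $86.63; balance after payment $4,393.63.
Month 2: interest $80.18; balance after payment $4,033.82.
Closed form: n = −ln(1 − rB₀/P)/ln(1+r) = −ln(0.80311)/ln(1.01825) ≈ 12.124, so the balance reaches zero during payment 13.

13 payments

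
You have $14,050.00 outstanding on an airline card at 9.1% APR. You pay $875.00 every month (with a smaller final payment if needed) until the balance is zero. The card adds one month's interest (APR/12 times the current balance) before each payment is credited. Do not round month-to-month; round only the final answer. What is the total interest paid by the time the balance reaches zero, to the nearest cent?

$989.12

Monthly rate r = 9.1%/12 = 0.758333% = 0.00758333.
Payoff takes n = ⌈−ln(1 − rB₀/P)/ln(1+r)⌉ = ⌈17.187⌉ = 18 payments; the last is $164.12.
Total paid = 17·$875.00 + $164.12 = $15,039.12.
Total interest = total paid − principal = $15,039.12 − $14,050.00 = $989.12.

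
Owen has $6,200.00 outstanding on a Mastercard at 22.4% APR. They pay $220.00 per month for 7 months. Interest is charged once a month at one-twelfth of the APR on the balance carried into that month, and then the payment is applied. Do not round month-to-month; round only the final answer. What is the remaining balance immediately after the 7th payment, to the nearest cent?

$5,427.97

Monthly rate r = 22.4%/12 = 1.86667% = 0.0186667.
Each month: B ← B·(1+r) − $220.00.
Month 1: interest $115.73; balance after payment $6,095.73.
Month 2: interest $113.79; balance after payment $5,989.52.
Month 3: interest $111.80; balance after payment $5,881.32.
Month 4: interest $109.78; balance after payment $5,771.11.
Month 5: interest $107.73; balance after payment $5,658.84.
Month 6: interest $105.63; balance after payment $5,544.47.
Month 7: interest $103.50; balance after payment $5,427.97.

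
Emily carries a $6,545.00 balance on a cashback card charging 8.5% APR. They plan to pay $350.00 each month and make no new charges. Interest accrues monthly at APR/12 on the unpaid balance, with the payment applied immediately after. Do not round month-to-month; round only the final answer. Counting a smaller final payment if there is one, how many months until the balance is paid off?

21 payments

Monthly rate r = 8.5%/12 = 0.708333% = 0.00708333.
Recurrence: B ← B·(1+r) − $350.00.
Month 1: interest $46.36; balance after payment $6,241.36.
Month 2: interest $44.21; balance after payment $5,935.57.
Closed form: n = −ln(1 − rB₀/P)/ln(1+r) = −ln(0.86754)/ln(1.00708) ≈ 20.131, so the balance reaches zero during payment 21.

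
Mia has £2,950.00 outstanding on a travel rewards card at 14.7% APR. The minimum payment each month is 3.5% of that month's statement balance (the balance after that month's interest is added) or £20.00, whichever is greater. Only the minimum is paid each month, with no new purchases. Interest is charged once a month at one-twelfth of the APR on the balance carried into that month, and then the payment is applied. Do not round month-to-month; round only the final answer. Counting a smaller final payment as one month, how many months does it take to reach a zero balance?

106 months

Monthly rate r = 14.7%/12 = 1.225% = 0.01225.
While 3.5% of the post-interest balance exceeds £20.00, each month B ← (B·(1+r))·(1 − 0.035), i.e. B shrinks by the factor (1+r)·0.965 = 0.97682.
This holds for months 1–71. Entering month 72 the balance is £558.08; 3.5% of the post-interest balance is now below £20.00, so the flat £20.00 minimum applies from here.
From month 72 a fixed £20.00 at rate r clears £558.08 in 35 more payments. Total: 71 + 35 = 106 months.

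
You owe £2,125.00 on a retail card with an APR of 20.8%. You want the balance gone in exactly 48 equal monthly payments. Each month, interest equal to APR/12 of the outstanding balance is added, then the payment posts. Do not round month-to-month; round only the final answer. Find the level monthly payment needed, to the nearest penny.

Monthly rate r = 20.8%/12 = 1.73333% = 0.0173333.
Level-payment amortization: P = B₀·r / (1 − (1+r)^(−n)) = 2125.00·0.0173333 / (1 − 1.01733^(−48)).
Denominator 1 − (1+r)^(−48) = 0.561708729.
P = 36.8333 / 0.561708729 ≈ 65.57.

£65.57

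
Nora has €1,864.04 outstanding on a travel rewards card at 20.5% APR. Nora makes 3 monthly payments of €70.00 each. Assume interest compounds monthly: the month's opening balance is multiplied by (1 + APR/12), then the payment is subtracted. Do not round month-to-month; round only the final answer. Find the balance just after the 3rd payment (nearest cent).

€1,747.61

Monthly rate r = 20.5%/12 = 1.70833% = 0.0170833.
Each month: B ← B·(1+r) − €70.00.
Month 1: interest €31.84; balance after payment €1,825.88.
Month 2: interest €31.19; balance after payment €1,787.08.
Month 3: interest €30.53; balance after payment €1,747.61.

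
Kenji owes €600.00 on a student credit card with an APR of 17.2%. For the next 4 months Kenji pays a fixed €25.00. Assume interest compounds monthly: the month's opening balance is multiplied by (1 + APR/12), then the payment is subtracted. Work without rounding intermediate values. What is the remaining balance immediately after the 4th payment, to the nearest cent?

Monthly rate r = 17.2%/12 = 1.43333% = 0.0143333.
Each month: B ← B·(1+r) − €25.00.
Month 1: interest €8.60; balance after payment €583.60.
Month 2: interest €8.36; balance after payment €566.96.
Month 3: interest €8.13; balance after payment €550.09.
Month 4: interest €7.88; balance after payment €532.98.

€532.98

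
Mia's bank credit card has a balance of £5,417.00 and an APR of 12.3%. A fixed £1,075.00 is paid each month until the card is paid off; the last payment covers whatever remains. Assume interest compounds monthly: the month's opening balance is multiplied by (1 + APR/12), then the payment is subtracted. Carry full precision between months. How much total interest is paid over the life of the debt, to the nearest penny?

Monthly rate r = 12.3%/12 = 1.025% = 0.01025.
Payoff takes n = ⌈−ln(1 − rB₀/P)/ln(1+r)⌉ = ⌈5.200⌉ = 6 payments; the last is £216.24.
Total paid = 5·£1,075.00 + £216.24 = £5,591.24.
Total interest = total paid − principal = £5,591.24 − £5,417.00 = £174.24.

£174.24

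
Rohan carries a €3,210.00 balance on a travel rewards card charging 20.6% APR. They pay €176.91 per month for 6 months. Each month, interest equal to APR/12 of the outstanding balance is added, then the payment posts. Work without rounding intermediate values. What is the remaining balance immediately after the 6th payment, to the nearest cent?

Monthly rate r = 20.6%/12 = 1.71667% = 0.0171667.
Each month: B ← B·(1+r) − €176.91.
Month 1: interest €55.11; balance after payment €3,088.20.
Month 2: interest €53.01; balance after payment €2,964.30.
Month 3: interest €50.89; balance after payment €2,838.28.
Month 4: interest €48.72; balance after payment €2,710.09.
Month 5: interest €46.52; balance after payment €2,579.70.
Month 6: interest €44.28; balance after payment €2,447.08.

€2,447.08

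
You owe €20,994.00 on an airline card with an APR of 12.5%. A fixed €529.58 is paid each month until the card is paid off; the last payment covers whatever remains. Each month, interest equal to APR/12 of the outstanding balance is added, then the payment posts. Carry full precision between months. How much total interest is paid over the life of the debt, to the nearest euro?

Monthly rate r = 12.5%/12 = 1.04167% = 0.0104167.
Payoff takes n = ⌈−ln(1 − rB₀/P)/ln(1+r)⌉ = ⌈51.399⌉ = 52 payments; the last is €211.97.
Total paid = 51·€529.58 + €211.97 = €27,220.55.
Total interest = total paid − principal = €27,220.55 − €20,994.00 = €6,226.55.

€6,227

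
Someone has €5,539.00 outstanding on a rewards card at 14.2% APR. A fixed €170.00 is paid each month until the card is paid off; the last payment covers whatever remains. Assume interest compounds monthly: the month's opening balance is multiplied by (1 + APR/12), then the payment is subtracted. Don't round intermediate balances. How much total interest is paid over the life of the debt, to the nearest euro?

Monthly rate r = 14.2%/12 = 1.18333% = 0.0118333.
Payoff takes n = ⌈−ln(1 − rB₀/P)/ln(1+r)⌉ = ⌈41.401⌉ = 42 payments; the last is €68.48.
Total paid = 41·€170.00 + €68.48 = €7,038.48.
Total interest = total paid − principal = €7,038.48 − €5,539.00 = €1,499.48.

€1,499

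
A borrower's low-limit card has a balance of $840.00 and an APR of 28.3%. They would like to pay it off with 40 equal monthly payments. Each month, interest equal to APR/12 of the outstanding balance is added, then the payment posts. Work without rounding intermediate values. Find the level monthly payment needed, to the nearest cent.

Monthly rate r = 28.3%/12 = 2.35833% = 0.0235833.
Level-payment amortization: P = B₀·r / (1 − (1+r)^(−n)) = 840.00·0.0235833 / (1 − 1.02358^(−40)).
Denominator 1 − (1+r)^(−40) = 0.606384884.
P = 19.81 / 0.606384884 ≈ 32.67.

$32.67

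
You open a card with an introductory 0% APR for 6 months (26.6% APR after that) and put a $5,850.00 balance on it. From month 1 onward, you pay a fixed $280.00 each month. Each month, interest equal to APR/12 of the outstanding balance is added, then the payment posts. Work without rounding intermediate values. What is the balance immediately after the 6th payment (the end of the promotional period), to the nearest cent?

$4,170.00

Promo months 1–6 at r₀ = 0%/12 = 0; months 7+ at r₁ = 26.6%/12 = 0.0221667.
After month 6 (no interest yet): B = $5,850.00 − 6·$280.00 = $4,170.00.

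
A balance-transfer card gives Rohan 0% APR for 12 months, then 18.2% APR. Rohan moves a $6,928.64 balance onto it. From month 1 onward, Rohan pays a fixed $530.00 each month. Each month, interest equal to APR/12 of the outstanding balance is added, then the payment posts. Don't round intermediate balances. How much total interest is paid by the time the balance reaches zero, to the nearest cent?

Promo months 1–12 at r₀ = 0%/12 = 0; months 13+ at r₁ = 18.2%/12 = 0.0151667.
After month 12 (no interest yet): B = $6,928.64 − 12·$530.00 = $568.64.
Then at r₁ with $530.00/mo: n₂ = −ln(1 − r₁·B/P)/ln(1+r₁) ≈ 1.09 → 2 more payments.
Total paid = 13·$530.00 + $47.98 = $6,937.98; interest = $6,937.98 − $6,928.64 = $9.34.

$9.34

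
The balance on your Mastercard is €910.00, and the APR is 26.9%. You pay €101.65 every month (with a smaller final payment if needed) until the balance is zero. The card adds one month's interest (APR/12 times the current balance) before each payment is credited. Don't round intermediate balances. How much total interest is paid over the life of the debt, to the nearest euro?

Monthly rate r = 26.9%/12 = 2.24167% = 0.0224167.
Payoff takes n = ⌈−ln(1 − rB₀/P)/ln(1+r)⌉ = ⌈10.104⌉ = 11 payments; the last is €10.67.
Total paid = 10·€101.65 + €10.67 = €1,027.17.
Total interest = total paid − principal = €1,027.17 − €910.00 = €117.17.

€117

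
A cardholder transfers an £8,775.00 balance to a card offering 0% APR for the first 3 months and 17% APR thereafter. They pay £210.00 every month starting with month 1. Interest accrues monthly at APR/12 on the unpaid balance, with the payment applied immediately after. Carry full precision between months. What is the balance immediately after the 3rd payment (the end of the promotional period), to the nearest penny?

£8,145.00

Promo months 1–3 at r₀ = 0%/12 = 0; months 4+ at r₁ = 17%/12 = 0.0141667.
After month 3 (no interest yet): B = £8,775.00 − 3·£210.00 = £8,145.00.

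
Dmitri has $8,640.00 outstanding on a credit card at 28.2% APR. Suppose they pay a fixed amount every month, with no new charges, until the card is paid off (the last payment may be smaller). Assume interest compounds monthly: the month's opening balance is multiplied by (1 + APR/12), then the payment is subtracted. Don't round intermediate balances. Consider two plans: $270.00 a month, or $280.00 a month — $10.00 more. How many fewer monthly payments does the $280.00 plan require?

5 fewer payments

Monthly rate r = 28.2%/12 = 2.35% = 0.0235.
At $270.00/mo: n = ⌈−ln(1 − rB₀/P)/ln(1+r)⌉ = 61 payments (last $7.51); total interest = total paid − $8,640.00 = $7,567.51.
At $280.00/mo: 56 payments (last $169.02); total interest $6,929.02.
Payments saved = 61 − 56 = 5.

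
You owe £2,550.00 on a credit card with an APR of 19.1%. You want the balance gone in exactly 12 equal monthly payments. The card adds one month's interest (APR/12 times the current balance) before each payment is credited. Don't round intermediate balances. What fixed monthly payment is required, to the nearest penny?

£235.12

Monthly rate r = 19.1%/12 = 1.59167% = 0.0159167.
Level-payment amortization: P = B₀·r / (1 − (1+r)^(−n)) = 2550.00·0.0159167 / (1 − 1.01592^(−12)).
Denominator 1 − (1+r)^(−12) = 0.172623889.
P = 40.5875 / 0.172623889 ≈ 235.12.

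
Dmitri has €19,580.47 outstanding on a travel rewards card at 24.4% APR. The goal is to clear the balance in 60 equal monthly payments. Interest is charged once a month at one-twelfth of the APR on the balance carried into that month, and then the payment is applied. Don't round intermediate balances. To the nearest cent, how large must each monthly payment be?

€567.85

Monthly rate r = 24.4%/12 = 2.03333% = 0.0203333.
Level-payment amortization: P = B₀·r / (1 − (1+r)^(−n)) = 19580.47·0.0203333 / (1 − 1.02033^(−60)).
Denominator 1 − (1+r)^(−60) = 0.701134691.
P = 398.136 / 0.701134691 ≈ 567.85.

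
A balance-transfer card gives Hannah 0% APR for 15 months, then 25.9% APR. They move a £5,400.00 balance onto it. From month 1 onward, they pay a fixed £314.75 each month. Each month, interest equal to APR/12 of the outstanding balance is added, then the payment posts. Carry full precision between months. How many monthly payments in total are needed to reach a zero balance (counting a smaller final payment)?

18 months

Promo months 1–15 at r₀ = 0%/12 = 0; months 16+ at r₁ = 25.9%/12 = 0.0215833.
After month 15 (no interest yet): B = £5,400.00 − 15·£314.75 = £678.75.
Then at r₁ with £314.75/mo: n₂ = −ln(1 − r₁·B/P)/ln(1+r₁) ≈ 2.23 → 3 more payments.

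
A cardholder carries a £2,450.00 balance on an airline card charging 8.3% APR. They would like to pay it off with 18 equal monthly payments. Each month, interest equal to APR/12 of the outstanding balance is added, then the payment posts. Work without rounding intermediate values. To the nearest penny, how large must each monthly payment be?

Monthly rate r = 8.3%/12 = 0.691667% = 0.00691667.
Level-payment amortization: P = B₀·r / (1 − (1+r)^(−n)) = 2450.00·0.00691667 / (1 − 1.00692^(−18)).
Denominator 1 − (1+r)^(−18) = 0.116683241.
P = 16.9458 / 0.116683241 ≈ 145.23.

£145.23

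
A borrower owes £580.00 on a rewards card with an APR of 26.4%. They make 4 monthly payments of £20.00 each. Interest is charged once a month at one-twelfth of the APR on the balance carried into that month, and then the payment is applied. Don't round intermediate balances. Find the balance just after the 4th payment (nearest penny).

Monthly rate r = 26.4%/12 = 2.2% = 0.022.
Each month: B ← B·(1+r) − £20.00.
Month 1: interest £12.76; balance after payment £572.76.
Month 2: interest £12.60; balance after payment £565.36.
Month 3: interest £12.44; balance after payment £557.80.
Month 4: interest £12.27; balance after payment £550.07.

£550.07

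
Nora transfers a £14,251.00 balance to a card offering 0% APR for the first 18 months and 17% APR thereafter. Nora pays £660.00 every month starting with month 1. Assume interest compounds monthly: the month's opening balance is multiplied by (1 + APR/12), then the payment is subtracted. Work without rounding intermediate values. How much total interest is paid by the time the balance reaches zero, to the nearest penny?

£80.61

Promo months 1–18 at r₀ = 0%/12 = 0; months 19+ at r₁ = 17%/12 = 0.0141667.
After month 18 (no interest yet): B = £14,251.00 − 18·£660.00 = £2,371.00.
Then at r₁ with £660.00/mo: n₂ = −ln(1 − r₁·B/P)/ln(1+r₁) ≈ 3.71 → 4 more payments.
Total paid = 21·£660.00 + £471.61 = £14,331.61; interest = £14,331.61 − £14,251.00 = £80.61.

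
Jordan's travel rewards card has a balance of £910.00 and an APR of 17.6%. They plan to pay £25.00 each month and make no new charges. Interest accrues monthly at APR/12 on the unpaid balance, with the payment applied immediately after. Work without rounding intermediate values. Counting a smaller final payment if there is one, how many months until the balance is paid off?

53 payments

Monthly rate r = 17.6%/12 = 1.46667% = 0.0146667.
Recurrence: B ← B·(1+r) − £25.00.
Month 1: interest £13.35; balance after payment £898.35.
Month 2: interest £13.18; balance after payment £886.52.
Closed form: n = −ln(1 − rB₀/P)/ln(1+r) = −ln(0.46613)/ln(1.01467) ≈ 52.423, so the balance reaches zero during payment 53.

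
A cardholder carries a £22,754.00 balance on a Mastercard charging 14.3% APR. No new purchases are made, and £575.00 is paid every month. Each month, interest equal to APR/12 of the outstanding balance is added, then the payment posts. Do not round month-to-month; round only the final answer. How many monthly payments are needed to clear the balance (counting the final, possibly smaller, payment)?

54 months

Monthly rate r = 14.3%/12 = 1.19167% = 0.0119167.
Recurrence: B ← B·(1+r) − £575.00.
Month 1: interest £271.15; balance after payment £22,450.15.
Month 2: interest £267.53; balance after payment £22,142.68.
Closed form: n = −ln(1 − rB₀/P)/ln(1+r) = −ln(0.52843)/ln(1.01192) ≈ 53.843, so the balance reaches zero during payment 54.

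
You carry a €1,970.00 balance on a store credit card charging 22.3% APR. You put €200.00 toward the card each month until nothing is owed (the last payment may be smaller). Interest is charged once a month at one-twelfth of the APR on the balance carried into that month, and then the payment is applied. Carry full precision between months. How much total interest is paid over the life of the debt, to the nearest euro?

Monthly rate r = 22.3%/12 = 1.85833% = 0.0185833.
Payoff takes n = ⌈−ln(1 − rB₀/P)/ln(1+r)⌉ = ⌈10.980⌉ = 11 payments; the last is €196.04.
Total paid = 10·€200.00 + €196.04 = €2,196.04.
Total interest = total paid − principal = €2,196.04 − €1,970.00 = €226.04.

€226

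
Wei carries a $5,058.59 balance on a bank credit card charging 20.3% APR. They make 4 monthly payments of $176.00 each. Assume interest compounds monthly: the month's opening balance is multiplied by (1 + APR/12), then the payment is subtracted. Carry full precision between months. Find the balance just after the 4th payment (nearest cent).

$4,687.61

Monthly rate r = 20.3%/12 = 1.69167% = 0.0169167.
Each month: B ← B·(1+r) − $176.00.
Month 1: interest $85.57; balance after payment $4,968.16.
Month 2: interest $84.04; balance after payment $4,876.21.
Month 3: interest $82.49; balance after payment $4,782.70.
Month 4: interest $80.91; balance after payment $4,687.61.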